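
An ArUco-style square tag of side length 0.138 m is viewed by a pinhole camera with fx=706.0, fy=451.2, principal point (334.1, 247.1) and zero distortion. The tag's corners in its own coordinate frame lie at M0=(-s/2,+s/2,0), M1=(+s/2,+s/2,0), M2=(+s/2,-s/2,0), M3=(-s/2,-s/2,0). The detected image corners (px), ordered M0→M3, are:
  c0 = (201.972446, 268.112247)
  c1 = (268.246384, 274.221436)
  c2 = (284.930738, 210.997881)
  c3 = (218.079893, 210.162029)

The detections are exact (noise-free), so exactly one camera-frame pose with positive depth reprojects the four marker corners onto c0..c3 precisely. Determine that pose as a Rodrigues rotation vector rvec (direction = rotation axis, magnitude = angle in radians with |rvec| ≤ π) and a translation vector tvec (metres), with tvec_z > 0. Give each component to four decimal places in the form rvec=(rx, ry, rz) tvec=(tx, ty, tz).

Intrinsics K: fx=706.0, fy=451.2, cx=334.1, cy=247.1
Marker side s = 0.138 m; corners in marker frame (Z=0):
  M0 = (-0.0690, +0.0690, 0)
  M1 = (+0.0690, +0.0690, 0)
  M2 = (+0.0690, -0.0690, 0)
  M3 = (-0.0690, -0.0690, 0)
Detected image corners:
  c0 = (201.972446, 268.112247) px
  c1 = (268.246384, 274.221436) px
  c2 = (284.930738, 210.997881) px
  c3 = (218.079893, 210.162029) px
Planar DLT: solve 8×8 A·h = b for H (H[2,2]=1):
  H  [+330.16631 -140.92592 +241.92264]
  H  [-125.61776 +416.22770 +240.60770]
  H  [-0.62548 -0.09126 +1.00000]
B = K⁻¹H; ‖b₁‖=0.989190, ‖b₂‖=0.989191; λ = 2/(‖b₁‖+‖b₂‖) = 1.010928, sign → tz>0 ⇒ λ=+1.010928
r₁ = λ·B[:,0] = (+0.77200,+0.06484,-0.63231); r₂ = λ·B[:,1] = (-0.15813,+0.98310,-0.09226)
r₃ = r₁×r₂ = (+0.61564,+0.17121,+0.76920); SVD([r₁ r₂ r₃]) → R = UVᵀ:
  R  [+0.77200 -0.15813 +0.61564]
  R  [+0.06484 +0.98310 +0.17121]
  R  [-0.63231 -0.09226 +0.76920]
t = (-0.13199, -0.01455, +1.01093) m
tr R = 2.524296; θ = arccos((tr R − 1)/2) = 0.704172 rad = 40.346°
axis k = ((R−Rᵀ)₃₂, (R−Rᵀ)₁₃, (R−Rᵀ)₂₁) / (2 sinθ) = (-0.203487, +0.963815, +0.172201)
rvec = θ·k = (-0.143290, +0.678692, +0.121259)

rvec=(-0.1433, 0.6787, 0.1213) tvec=(-0.1320, -0.0145, 1.0109)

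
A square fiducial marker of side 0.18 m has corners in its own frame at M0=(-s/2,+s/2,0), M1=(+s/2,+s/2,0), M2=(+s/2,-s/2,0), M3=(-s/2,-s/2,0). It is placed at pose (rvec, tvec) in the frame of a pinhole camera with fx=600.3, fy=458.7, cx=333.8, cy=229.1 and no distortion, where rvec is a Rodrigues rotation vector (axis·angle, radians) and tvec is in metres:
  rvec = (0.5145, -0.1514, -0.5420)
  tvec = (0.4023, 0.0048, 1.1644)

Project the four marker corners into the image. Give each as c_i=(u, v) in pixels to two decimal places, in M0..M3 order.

Intrinsics K: fx=600.3, fy=458.7, cx=333.8, cy=229.1
Marker side s = 0.18 m; corners in marker frame (Z=0):
  M0 = (-0.0900, +0.0900, 0)
  M1 = (+0.0900, +0.0900, 0)
  M2 = (+0.0900, -0.0900, 0)
  M3 = (-0.0900, -0.0900, 0)
rvec = (0.5145, -0.1514, -0.5420), |rvec| = θ = 0.76249 rad = 43.688°
Rodrigues: sinθ=0.69073, 1−cosθ=0.27688; R = I + sinθ·[k]× + (1−cosθ)·[k]×²:
    [+0.84918 +0.45389 -0.26995]
    [-0.52808 +0.73403 -0.42699]
    [+0.00435 +0.50515 +0.86302]
t = (0.4023, 0.0048, 1.1644) m
M0: Pc = R·M0+t = (+0.36672, +0.11839, +1.20947); u = 600.3·(+0.36672)/1.20947 + 333.8 = 515.8167, v = 458.7·(+0.11839)/1.20947 + 229.1 = 274.0003
M1: Pc = R·M1+t = (+0.51958, +0.02334, +1.21026); u = 600.3·(+0.51958)/1.21026 + 333.8 = 591.5157, v = 458.7·(+0.02334)/1.21026 + 229.1 = 237.9444
M2: Pc = R·M2+t = (+0.43788, -0.10879, +1.11933); u = 600.3·(+0.43788)/1.11933 + 333.8 = 568.6349, v = 458.7·(-0.10879)/1.11933 + 229.1 = 184.5177
M3: Pc = R·M3+t = (+0.28502, -0.01374, +1.11854); u = 600.3·(+0.28502)/1.11854 + 333.8 = 486.7663, v = 458.7·(-0.01374)/1.11854 + 229.1 = 223.4673

c0=(515.82, 274.00) c1=(591.52, 237.94) c2=(568.63, 184.52) c3=(486.77, 223.47)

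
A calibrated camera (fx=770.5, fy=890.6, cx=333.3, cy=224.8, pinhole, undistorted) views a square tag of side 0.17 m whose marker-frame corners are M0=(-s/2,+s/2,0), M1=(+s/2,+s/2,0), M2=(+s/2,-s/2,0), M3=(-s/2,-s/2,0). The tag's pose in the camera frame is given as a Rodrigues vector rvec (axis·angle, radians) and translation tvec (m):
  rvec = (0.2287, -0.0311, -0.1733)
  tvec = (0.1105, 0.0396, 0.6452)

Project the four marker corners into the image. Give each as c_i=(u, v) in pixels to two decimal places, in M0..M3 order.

c0=(380.94, 407.24) c1=(574.59, 367.05) c2=(554.55, 144.15) c3=(348.81, 186.18)

Intrinsics K: fx=770.5, fy=890.6, cx=333.3, cy=224.8
Marker side s = 0.17 m; corners in marker frame (Z=0):
  M0 = (-0.0850, +0.0850, 0)
  M1 = (+0.0850, +0.0850, 0)
  M2 = (+0.0850, -0.0850, 0)
  M3 = (-0.0850, -0.0850, 0)
rvec = (0.2287, -0.0311, -0.1733), |rvec| = θ = 0.28862 rad = 16.537°
Rodrigues: sinθ=0.28463, 1−cosθ=0.04136; R = I + sinθ·[k]× + (1−cosθ)·[k]×²:
    [+0.98461 +0.16737 -0.05035]
    [-0.17444 +0.95912 -0.22286]
    [+0.01099 +0.22821 +0.97355]
t = (0.1105, 0.0396, 0.6452) m
M0: Pc = R·M0+t = (+0.04104, +0.13595, +0.66366); u = 770.5·(+0.04104)/0.66366 + 333.3 = 380.9408, v = 890.6·(+0.13595)/0.66366 + 224.8 = 407.2399
M1: Pc = R·M1+t = (+0.20842, +0.10630, +0.66553); u = 770.5·(+0.20842)/0.66553 + 333.3 = 574.5899, v = 890.6·(+0.10630)/0.66553 + 224.8 = 367.0454
M2: Pc = R·M2+t = (+0.17996, -0.05675, +0.62674); u = 770.5·(+0.17996)/0.62674 + 333.3 = 554.5463, v = 890.6·(-0.05675)/0.62674 + 224.8 = 144.1547
M3: Pc = R·M3+t = (+0.01258, -0.02710, +0.62487); u = 770.5·(+0.01258)/0.62487 + 333.3 = 348.8141, v = 890.6·(-0.02710)/0.62487 + 224.8 = 186.1784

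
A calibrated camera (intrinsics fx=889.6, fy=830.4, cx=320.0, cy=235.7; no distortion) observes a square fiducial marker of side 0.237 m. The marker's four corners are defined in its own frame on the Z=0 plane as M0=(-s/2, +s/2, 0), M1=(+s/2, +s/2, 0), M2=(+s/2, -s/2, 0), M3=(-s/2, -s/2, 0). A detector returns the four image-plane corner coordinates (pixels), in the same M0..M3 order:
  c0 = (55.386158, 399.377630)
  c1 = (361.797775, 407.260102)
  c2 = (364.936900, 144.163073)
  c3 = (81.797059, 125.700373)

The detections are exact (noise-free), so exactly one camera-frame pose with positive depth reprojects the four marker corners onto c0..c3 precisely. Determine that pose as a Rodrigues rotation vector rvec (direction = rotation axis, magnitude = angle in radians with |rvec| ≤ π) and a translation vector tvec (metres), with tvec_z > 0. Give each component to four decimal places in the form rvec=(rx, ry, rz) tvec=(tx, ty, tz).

Intrinsics K: fx=889.6, fy=830.4, cx=320.0, cy=235.7
Marker side s = 0.237 m; corners in marker frame (Z=0):
  M0 = (-0.1185, +0.1185, 0)
  M1 = (+0.1185, +0.1185, 0)
  M2 = (+0.1185, -0.1185, 0)
  M3 = (-0.1185, -0.1185, 0)
Detected image corners:
  c0 = (55.386158, 399.377630) px
  c1 = (361.797775, 407.260102) px
  c2 = (364.936900, 144.163073) px
  c3 = (81.797059, 125.700373) px
Planar DLT: solve 8×8 A·h = b for H (H[2,2]=1):
  H  [+1281.25391 -131.25400 +219.44593]
  H  [+105.48192 +1044.76273 +264.11566]
  H  [+0.18224 -0.32398 +1.00000]
B = K⁻¹H; ‖b₁‖=1.388775, ‖b₂‖=1.388775; λ = 2/(‖b₁‖+‖b₂‖) = 0.720059, sign → tz>0 ⇒ λ=+0.720059
r₁ = λ·B[:,0] = (+0.98987,+0.05422,+0.13122); r₂ = λ·B[:,1] = (-0.02232,+0.97215,-0.23328)
r₃ = r₁×r₂ = (-0.14022,+0.22799,+0.96351); SVD([r₁ r₂ r₃]) → R = UVᵀ:
  R  [+0.98987 -0.02232 -0.14022]
  R  [+0.05422 +0.97215 +0.22799]
  R  [+0.13122 -0.23328 +0.96351]
t = (-0.08139, +0.02464, +0.72006) m
tr R = 2.925536; θ = arccos((tr R − 1)/2) = 0.273734 rad = 15.684°
axis k = ((R−Rᵀ)₃₂, (R−Rᵀ)₁₃, (R−Rᵀ)₂₁) / (2 sinθ) = (-0.853171, -0.502050, +0.141578)
rvec = θ·k = (-0.233542, -0.137428, +0.038755)

rvec=(-0.2335, -0.1374, 0.0388) tvec=(-0.0814, 0.0246, 0.7201)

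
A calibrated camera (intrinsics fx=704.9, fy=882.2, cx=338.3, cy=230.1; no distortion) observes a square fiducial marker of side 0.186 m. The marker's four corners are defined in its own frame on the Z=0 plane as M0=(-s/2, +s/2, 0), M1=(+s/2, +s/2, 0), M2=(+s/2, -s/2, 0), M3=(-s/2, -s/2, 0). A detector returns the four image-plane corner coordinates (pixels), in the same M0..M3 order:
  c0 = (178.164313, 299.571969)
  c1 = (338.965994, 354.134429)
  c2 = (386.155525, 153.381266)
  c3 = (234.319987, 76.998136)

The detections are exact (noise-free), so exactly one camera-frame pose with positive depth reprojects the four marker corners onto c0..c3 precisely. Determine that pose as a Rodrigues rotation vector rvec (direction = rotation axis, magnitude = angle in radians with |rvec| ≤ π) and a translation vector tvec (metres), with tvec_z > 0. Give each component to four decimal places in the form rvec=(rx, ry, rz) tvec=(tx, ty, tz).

rvec=(-0.0166, -0.4629, 0.3035) tvec=(-0.0519, -0.0071, 0.7417)

Intrinsics K: fx=704.9, fy=882.2, cx=338.3, cy=230.1
Marker side s = 0.186 m; corners in marker frame (Z=0):
  M0 = (-0.0930, +0.0930, 0)
  M1 = (+0.0930, +0.0930, 0)
  M2 = (+0.0930, -0.0930, 0)
  M3 = (-0.0930, -0.0930, 0)
Detected image corners:
  c0 = (178.164313, 299.571969) px
  c1 = (338.965994, 354.134429) px
  c2 = (386.155525, 153.381266) px
  c3 = (234.319987, 76.998136) px
Planar DLT: solve 8×8 A·h = b for H (H[2,2]=1):
  H  [+1007.78833 -308.78299 +288.95838]
  H  [+482.88911 +1109.66316 +221.69818]
  H  [+0.58938 -0.11355 +1.00000]
B = K⁻¹H; ‖b₁‖=1.348164, ‖b₂‖=1.348164; λ = 2/(‖b₁‖+‖b₂‖) = 0.741750, sign → tz>0 ⇒ λ=+0.741750
r₁ = λ·B[:,0] = (+0.85066,+0.29199,+0.43717); r₂ = λ·B[:,1] = (-0.28450,+0.95497,-0.08423)
r₃ = r₁×r₂ = (-0.44208,-0.05273,+0.89543); SVD([r₁ r₂ r₃]) → R = UVᵀ:
  R  [+0.85066 -0.28450 -0.44208]
  R  [+0.29199 +0.95497 -0.05273]
  R  [+0.43717 -0.08423 +0.89543]
t = (-0.05192, -0.00706, +0.74175) m
tr R = 2.701055; θ = arccos((tr R − 1)/2) = 0.553808 rad = 31.731°
axis k = ((R−Rᵀ)₃₂, (R−Rᵀ)₁₃, (R−Rᵀ)₂₁) / (2 sinθ) = (-0.029947, -0.835900, +0.548065)
rvec = θ·k = (-0.016585, -0.462928, +0.303523)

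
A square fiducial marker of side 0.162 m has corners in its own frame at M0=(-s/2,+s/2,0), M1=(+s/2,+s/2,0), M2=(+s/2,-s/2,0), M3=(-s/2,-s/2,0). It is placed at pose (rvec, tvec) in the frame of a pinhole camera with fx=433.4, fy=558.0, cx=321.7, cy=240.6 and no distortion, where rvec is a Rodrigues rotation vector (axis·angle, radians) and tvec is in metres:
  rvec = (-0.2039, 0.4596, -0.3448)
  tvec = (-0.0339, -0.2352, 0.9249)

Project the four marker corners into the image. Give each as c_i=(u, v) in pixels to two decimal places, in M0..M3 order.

c0=(284.92, 162.70) c1=(349.91, 118.61) c2=(327.19, 33.24) c3=(266.58, 80.99)

Intrinsics K: fx=433.4, fy=558.0, cx=321.7, cy=240.6
Marker side s = 0.162 m; corners in marker frame (Z=0):
  M0 = (-0.0810, +0.0810, 0)
  M1 = (+0.0810, +0.0810, 0)
  M2 = (+0.0810, -0.0810, 0)
  M3 = (-0.0810, -0.0810, 0)
rvec = (-0.2039, 0.4596, -0.3448), |rvec| = θ = 0.60967 rad = 34.931°
Rodrigues: sinθ=0.57259, 1−cosθ=0.18016; R = I + sinθ·[k]× + (1−cosθ)·[k]×²:
    [+0.83999 +0.27841 +0.46573]
    [-0.36926 +0.92222 +0.11469]
    [-0.39758 -0.26831 +0.87746]
t = (-0.0339, -0.2352, 0.9249) m
M0: Pc = R·M0+t = (-0.07939, -0.13059, +0.93537); u = 433.4·(-0.07939)/0.93537 + 321.7 = 284.9159, v = 558.0·(-0.13059)/0.93537 + 240.6 = 162.6958
M1: Pc = R·M1+t = (+0.05669, -0.19041, +0.87096); u = 433.4·(+0.05669)/0.87096 + 321.7 = 349.9097, v = 558.0·(-0.19041)/0.87096 + 240.6 = 118.6102
M2: Pc = R·M2+t = (+0.01159, -0.33981, +0.91443); u = 433.4·(+0.01159)/0.91443 + 321.7 = 327.1922, v = 558.0·(-0.33981)/0.91443 + 240.6 = 33.2424
M3: Pc = R·M3+t = (-0.12449, -0.27999, +0.97884); u = 433.4·(-0.12449)/0.97884 + 321.7 = 266.5793, v = 558.0·(-0.27999)/0.97884 + 240.6 = 80.9875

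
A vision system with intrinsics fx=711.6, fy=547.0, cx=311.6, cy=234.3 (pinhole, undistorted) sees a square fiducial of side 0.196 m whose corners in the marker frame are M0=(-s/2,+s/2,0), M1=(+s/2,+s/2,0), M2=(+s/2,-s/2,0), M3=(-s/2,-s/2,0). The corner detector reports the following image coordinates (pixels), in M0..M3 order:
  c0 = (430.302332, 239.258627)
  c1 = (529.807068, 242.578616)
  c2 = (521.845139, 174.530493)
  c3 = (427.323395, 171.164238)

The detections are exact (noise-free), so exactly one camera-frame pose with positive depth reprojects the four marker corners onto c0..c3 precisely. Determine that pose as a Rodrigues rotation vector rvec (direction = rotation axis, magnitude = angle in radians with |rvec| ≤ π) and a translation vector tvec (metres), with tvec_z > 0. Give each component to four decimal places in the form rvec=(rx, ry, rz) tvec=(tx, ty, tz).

rvec=(-0.3848, -0.0315, 0.0384) tvec=(0.3328, -0.0739, 1.4290)

Intrinsics K: fx=711.6, fy=547.0, cx=311.6, cy=234.3
Marker side s = 0.196 m; corners in marker frame (Z=0):
  M0 = (-0.0980, +0.0980, 0)
  M1 = (+0.0980, +0.0980, 0)
  M2 = (+0.0980, -0.0980, 0)
  M3 = (-0.0980, -0.0980, 0)
Detected image corners:
  c0 = (430.302332, 239.258627) px
  c1 = (529.807068, 242.578616) px
  c2 = (521.845139, 174.530493) px
  c3 = (427.323395, 171.164238) px
Planar DLT: solve 8×8 A·h = b for H (H[2,2]=1):
  H  [+502.45804 -97.59721 +477.32687]
  H  [+20.44925 +292.89496 +206.00849]
  H  [+0.01638 -0.26299 +1.00000]
B = K⁻¹H; ‖b₁‖=0.699773, ‖b₂‖=0.699773; λ = 2/(‖b₁‖+‖b₂‖) = 1.429034, sign → tz>0 ⇒ λ=+1.429034
r₁ = λ·B[:,0] = (+0.99878,+0.04340,+0.02341); r₂ = λ·B[:,1] = (-0.03143,+0.92616,-0.37581)
r₃ = r₁×r₂ = (-0.03799,+0.37462,+0.92640); SVD([r₁ r₂ r₃]) → R = UVᵀ:
  R  [+0.99878 -0.03143 -0.03799]
  R  [+0.04340 +0.92616 +0.37462]
  R  [+0.02341 -0.37581 +0.92640]
t = (+0.33281, -0.07391, +1.42903) m
tr R = 2.851344; θ = arccos((tr R − 1)/2) = 0.387988 rad = 22.230°
axis k = ((R−Rᵀ)₃₂, (R−Rᵀ)₁₃, (R−Rᵀ)₂₁) / (2 sinθ) = (-0.991784, -0.081153, +0.098890)
rvec = θ·k = (-0.384800, -0.031486, +0.038368)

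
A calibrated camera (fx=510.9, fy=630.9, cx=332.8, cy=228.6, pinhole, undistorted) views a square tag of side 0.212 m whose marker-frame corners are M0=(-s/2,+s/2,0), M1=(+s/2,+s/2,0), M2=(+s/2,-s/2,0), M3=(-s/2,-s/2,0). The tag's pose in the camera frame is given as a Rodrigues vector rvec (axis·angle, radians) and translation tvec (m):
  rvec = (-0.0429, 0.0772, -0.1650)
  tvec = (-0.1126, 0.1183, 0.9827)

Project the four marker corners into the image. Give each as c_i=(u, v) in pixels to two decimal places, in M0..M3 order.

Intrinsics K: fx=510.9, fy=630.9, cx=332.8, cy=228.6
Marker side s = 0.212 m; corners in marker frame (Z=0):
  M0 = (-0.1060, +0.1060, 0)
  M1 = (+0.1060, +0.1060, 0)
  M2 = (+0.1060, -0.1060, 0)
  M3 = (-0.1060, -0.1060, 0)
rvec = (-0.0429, 0.0772, -0.1650), |rvec| = θ = 0.18715 rad = 10.723°
Rodrigues: sinθ=0.18606, 1−cosθ=0.01746; R = I + sinθ·[k]× + (1−cosθ)·[k]×²:
    [+0.98346 +0.16239 +0.08028]
    [-0.16569 +0.98551 +0.03630]
    [-0.07322 -0.04900 +0.99611]
t = (-0.1126, 0.1183, 0.9827) m
M0: Pc = R·M0+t = (-0.19963, +0.24033, +0.98527); u = 510.9·(-0.19963)/0.98527 + 332.8 = 229.2823, v = 630.9·(+0.24033)/0.98527 + 228.6 = 382.4896
M1: Pc = R·M1+t = (+0.00886, +0.20520, +0.96974); u = 510.9·(+0.00886)/0.96974 + 332.8 = 337.4675, v = 630.9·(+0.20520)/0.96974 + 228.6 = 362.1004
M2: Pc = R·M2+t = (-0.02557, -0.00373, +0.98013); u = 510.9·(-0.02557)/0.98013 + 332.8 = 319.4732, v = 630.9·(-0.00373)/0.98013 + 228.6 = 226.2009
M3: Pc = R·M3+t = (-0.23406, +0.03140, +0.99566); u = 510.9·(-0.23406)/0.99566 + 332.8 = 212.6973, v = 630.9·(+0.03140)/0.99566 + 228.6 = 248.4961

c0=(229.28, 382.49) c1=(337.47, 362.10) c2=(319.47, 226.20) c3=(212.70, 248.50)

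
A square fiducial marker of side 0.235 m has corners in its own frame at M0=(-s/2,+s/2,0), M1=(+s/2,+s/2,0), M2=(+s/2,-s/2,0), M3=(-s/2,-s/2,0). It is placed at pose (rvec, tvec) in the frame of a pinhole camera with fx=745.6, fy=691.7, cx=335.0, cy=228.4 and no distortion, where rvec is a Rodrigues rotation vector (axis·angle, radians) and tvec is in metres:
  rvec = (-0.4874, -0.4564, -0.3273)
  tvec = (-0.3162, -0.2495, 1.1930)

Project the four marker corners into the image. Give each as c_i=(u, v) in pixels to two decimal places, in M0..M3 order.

c0=(83.26, 146.77) c1=(230.66, 128.76) c2=(183.01, 30.59) c3=(41.88, 37.65)

Intrinsics K: fx=745.6, fy=691.7, cx=335.0, cy=228.4
Marker side s = 0.235 m; corners in marker frame (Z=0):
  M0 = (-0.1175, +0.1175, 0)
  M1 = (+0.1175, +0.1175, 0)
  M2 = (+0.1175, -0.1175, 0)
  M3 = (-0.1175, -0.1175, 0)
rvec = (-0.4874, -0.4564, -0.3273), |rvec| = θ = 0.74363 rad = 42.607°
Rodrigues: sinθ=0.67696, 1−cosθ=0.26398; R = I + sinθ·[k]× + (1−cosθ)·[k]×²:
    [+0.84942 +0.40415 -0.33933]
    [-0.19177 +0.83545 +0.51502]
    [+0.49164 -0.37239 +0.78716]
t = (-0.3162, -0.2495, 1.1930) m
M0: Pc = R·M0+t = (-0.36852, -0.12880, +1.09148); u = 745.6·(-0.36852)/1.09148 + 335.0 = 83.2601, v = 691.7·(-0.12880)/1.09148 + 228.4 = 146.7747
M1: Pc = R·M1+t = (-0.16891, -0.17387, +1.20701); u = 745.6·(-0.16891)/1.20701 + 335.0 = 230.6632, v = 691.7·(-0.17387)/1.20701 + 228.4 = 128.7626
M2: Pc = R·M2+t = (-0.26388, -0.37020, +1.29452); u = 745.6·(-0.26388)/1.29452 + 335.0 = 183.0141, v = 691.7·(-0.37020)/1.29452 + 228.4 = 30.5928
M3: Pc = R·M3+t = (-0.46349, -0.32513, +1.17899); u = 745.6·(-0.46349)/1.17899 + 335.0 = 41.8830, v = 691.7·(-0.32513)/1.17899 + 228.4 = 37.6476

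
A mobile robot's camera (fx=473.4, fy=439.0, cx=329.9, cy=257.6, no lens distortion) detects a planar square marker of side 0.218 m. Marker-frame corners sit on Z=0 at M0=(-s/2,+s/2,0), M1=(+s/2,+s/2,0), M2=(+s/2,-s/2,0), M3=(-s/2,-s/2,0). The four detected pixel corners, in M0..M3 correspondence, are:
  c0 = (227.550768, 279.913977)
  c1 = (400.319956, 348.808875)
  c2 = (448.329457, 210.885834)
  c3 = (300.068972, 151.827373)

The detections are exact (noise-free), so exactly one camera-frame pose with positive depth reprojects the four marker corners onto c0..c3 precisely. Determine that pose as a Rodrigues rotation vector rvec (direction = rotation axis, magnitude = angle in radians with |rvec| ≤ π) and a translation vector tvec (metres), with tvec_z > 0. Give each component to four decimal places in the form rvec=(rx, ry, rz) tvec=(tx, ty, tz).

Intrinsics K: fx=473.4, fy=439.0, cx=329.9, cy=257.6
Marker side s = 0.218 m; corners in marker frame (Z=0):
  M0 = (-0.1090, +0.1090, 0)
  M1 = (+0.1090, +0.1090, 0)
  M2 = (+0.1090, -0.1090, 0)
  M3 = (-0.1090, -0.1090, 0)
Detected image corners:
  c0 = (227.550768, 279.913977) px
  c1 = (400.319956, 348.808875) px
  c2 = (448.329457, 210.885834) px
  c3 = (300.068972, 151.827373) px
Planar DLT: solve 8×8 A·h = b for H (H[2,2]=1):
  H  [+731.32744 -517.69444 +346.35276]
  H  [+291.25472 +436.32277 +242.76963]
  H  [-0.00199 -0.70115 +1.00000]
B = K⁻¹H; ‖b₁‖=1.683011, ‖b₂‖=1.683011; λ = 2/(‖b₁‖+‖b₂‖) = 0.594173, sign → tz>0 ⇒ λ=+0.594173
r₁ = λ·B[:,0] = (+0.91872,+0.39490,-0.00118); r₂ = λ·B[:,1] = (-0.35945,+0.83501,-0.41660)
r₃ = r₁×r₂ = (-0.16353,+0.38317,+0.90909); SVD([r₁ r₂ r₃]) → R = UVᵀ:
  R  [+0.91872 -0.35945 -0.16353]
  R  [+0.39490 +0.83501 +0.38317]
  R  [-0.00118 -0.41660 +0.90909]
t = (+0.02065, -0.02007, +0.59417) m
tr R = 2.662820; θ = arccos((tr R − 1)/2) = 0.589156 rad = 33.756°
axis k = ((R−Rᵀ)₃₂, (R−Rᵀ)₁₃, (R−Rᵀ)₂₁) / (2 sinθ) = (-0.719661, -0.146089, +0.678783)
rvec = θ·k = (-0.423993, -0.086069, +0.399909)

rvec=(-0.4240, -0.0861, 0.3999) tvec=(0.0207, -0.0201, 0.5942)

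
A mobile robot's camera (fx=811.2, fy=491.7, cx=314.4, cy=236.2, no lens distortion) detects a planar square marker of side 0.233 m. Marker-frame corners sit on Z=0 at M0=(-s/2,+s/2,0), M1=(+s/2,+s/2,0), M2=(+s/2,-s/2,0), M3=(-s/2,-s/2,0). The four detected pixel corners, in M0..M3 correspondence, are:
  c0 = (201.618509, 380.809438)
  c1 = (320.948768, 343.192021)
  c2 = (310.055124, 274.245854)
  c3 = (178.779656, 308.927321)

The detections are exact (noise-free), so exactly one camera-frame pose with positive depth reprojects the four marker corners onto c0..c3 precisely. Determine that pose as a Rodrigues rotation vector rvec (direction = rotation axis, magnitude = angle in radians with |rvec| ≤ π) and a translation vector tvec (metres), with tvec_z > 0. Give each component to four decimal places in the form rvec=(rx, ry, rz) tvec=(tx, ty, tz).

Intrinsics K: fx=811.2, fy=491.7, cx=314.4, cy=236.2
Marker side s = 0.233 m; corners in marker frame (Z=0):
  M0 = (-0.1165, +0.1165, 0)
  M1 = (+0.1165, +0.1165, 0)
  M2 = (+0.1165, -0.1165, 0)
  M3 = (-0.1165, -0.1165, 0)
Detected image corners:
  c0 = (201.618509, 380.809438) px
  c1 = (320.948768, 343.192021) px
  c2 = (310.055124, 274.245854) px
  c3 = (178.779656, 308.927321) px
Planar DLT: solve 8×8 A·h = b for H (H[2,2]=1):
  H  [+628.70585 +162.36950 +255.86010]
  H  [-36.50671 +419.64028 +327.50476]
  H  [+0.36385 +0.36017 +1.00000]
B = K⁻¹H; ‖b₁‖=0.772255, ‖b₂‖=0.772255; λ = 2/(‖b₁‖+‖b₂‖) = 1.294909, sign → tz>0 ⇒ λ=+1.294909
r₁ = λ·B[:,0] = (+0.82099,-0.32247,+0.47116); r₂ = λ·B[:,1] = (+0.07843,+0.88110,+0.46639)
r₃ = r₁×r₂ = (-0.56553,-0.34594,+0.74866); SVD([r₁ r₂ r₃]) → R = UVᵀ:
  R  [+0.82099 +0.07843 -0.56553]
  R  [-0.32247 +0.88110 -0.34594]
  R  [+0.47116 +0.46639 +0.74866]
t = (-0.09345, +0.24045, +1.29491) m
tr R = 2.450746; θ = arccos((tr R − 1)/2) = 0.759220 rad = 43.500°
axis k = ((R−Rᵀ)₃₂, (R−Rᵀ)₁₃, (R−Rᵀ)₂₁) / (2 sinθ) = (+0.590050, -0.753021, -0.291204)
rvec = θ·k = (+0.447978, -0.571709, -0.221088)

rvec=(0.4480, -0.5717, -0.2211) tvec=(-0.0934, 0.2405, 1.2949)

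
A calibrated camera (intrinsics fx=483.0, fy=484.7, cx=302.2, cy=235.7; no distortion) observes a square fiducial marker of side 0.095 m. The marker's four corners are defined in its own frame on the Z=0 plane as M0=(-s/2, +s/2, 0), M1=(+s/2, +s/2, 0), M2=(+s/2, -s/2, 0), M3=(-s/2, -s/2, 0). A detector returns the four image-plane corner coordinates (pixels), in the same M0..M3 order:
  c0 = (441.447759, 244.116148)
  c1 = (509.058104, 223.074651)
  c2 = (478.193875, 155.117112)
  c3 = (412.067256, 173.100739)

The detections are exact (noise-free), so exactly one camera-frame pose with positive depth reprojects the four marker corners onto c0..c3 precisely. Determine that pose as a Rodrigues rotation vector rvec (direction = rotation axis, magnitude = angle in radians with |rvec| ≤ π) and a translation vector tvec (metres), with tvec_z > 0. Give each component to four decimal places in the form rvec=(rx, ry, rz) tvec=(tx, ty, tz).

rvec=(-0.2695, -0.1766, -0.3021) tvec=(0.1958, -0.0464, 0.5976)

Intrinsics K: fx=483.0, fy=484.7, cx=302.2, cy=235.7
Marker side s = 0.095 m; corners in marker frame (Z=0):
  M0 = (-0.0475, +0.0475, 0)
  M1 = (+0.0475, +0.0475, 0)
  M2 = (+0.0475, -0.0475, 0)
  M3 = (-0.0475, -0.0475, 0)
Detected image corners:
  c0 = (441.447759, 244.116148) px
  c1 = (509.058104, 223.074651) px
  c2 = (478.193875, 155.117112) px
  c3 = (412.067256, 173.100739) px
Planar DLT: solve 8×8 A·h = b for H (H[2,2]=1):
  H  [+866.17553 +136.54785 +460.47149]
  H  [-134.90275 +653.10197 +198.04071]
  H  [+0.35299 -0.39258 +1.00000]
B = K⁻¹H; ‖b₁‖=1.673241, ‖b₂‖=1.673241; λ = 2/(‖b₁‖+‖b₂‖) = 0.597643, sign → tz>0 ⇒ λ=+0.597643
r₁ = λ·B[:,0] = (+0.93977,-0.26892,+0.21096); r₂ = λ·B[:,1] = (+0.31575,+0.91938,-0.23462)
r₃ = r₁×r₂ = (-0.13086,+0.28710,+0.94892); SVD([r₁ r₂ r₃]) → R = UVᵀ:
  R  [+0.93977 +0.31575 -0.13086]
  R  [-0.26892 +0.91938 +0.28710]
  R  [+0.21096 -0.23462 +0.94892]
t = (+0.19584, -0.04643, +0.59764) m
tr R = 2.808070; θ = arccos((tr R − 1)/2) = 0.441679 rad = 25.306°
axis k = ((R−Rᵀ)₃₂, (R−Rᵀ)₁₃, (R−Rᵀ)₂₁) / (2 sinθ) = (-0.610262, -0.399827, -0.683900)
rvec = θ·k = (-0.269540, -0.176595, -0.302064)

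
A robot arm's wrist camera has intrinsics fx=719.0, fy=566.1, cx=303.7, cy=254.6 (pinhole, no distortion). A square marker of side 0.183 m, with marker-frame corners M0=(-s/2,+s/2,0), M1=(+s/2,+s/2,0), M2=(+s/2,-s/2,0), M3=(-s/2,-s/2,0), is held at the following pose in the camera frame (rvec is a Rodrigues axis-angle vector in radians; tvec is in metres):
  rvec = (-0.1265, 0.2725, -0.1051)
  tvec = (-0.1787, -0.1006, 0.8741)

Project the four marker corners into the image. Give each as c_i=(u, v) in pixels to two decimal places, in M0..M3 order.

Intrinsics K: fx=719.0, fy=566.1, cx=303.7, cy=254.6
Marker side s = 0.183 m; corners in marker frame (Z=0):
  M0 = (-0.0915, +0.0915, 0)
  M1 = (+0.0915, +0.0915, 0)
  M2 = (+0.0915, -0.0915, 0)
  M3 = (-0.0915, -0.0915, 0)
rvec = (-0.1265, 0.2725, -0.1051), |rvec| = θ = 0.31828 rad = 18.236°
Rodrigues: sinθ=0.31294, 1−cosθ=0.05023; R = I + sinθ·[k]× + (1−cosθ)·[k]×²:
    [+0.95771 +0.08624 +0.27451]
    [-0.12043 +0.98659 +0.11018]
    [-0.26133 -0.13857 +0.95525]
t = (-0.1787, -0.1006, 0.8741) m
M0: Pc = R·M0+t = (-0.25844, +0.00069, +0.88533); u = 719.0·(-0.25844)/0.88533 + 303.7 = 93.8154, v = 566.1·(+0.00069)/0.88533 + 254.6 = 255.0424
M1: Pc = R·M1+t = (-0.08318, -0.02135, +0.83751); u = 719.0·(-0.08318)/0.83751 + 303.7 = 232.2914, v = 566.1·(-0.02135)/0.83751 + 254.6 = 240.1716
M2: Pc = R·M2+t = (-0.09896, -0.20189, +0.86287); u = 719.0·(-0.09896)/0.86287 + 303.7 = 221.2389, v = 566.1·(-0.20189)/0.86287 + 254.6 = 122.1452
M3: Pc = R·M3+t = (-0.27422, -0.17985, +0.91069); u = 719.0·(-0.27422)/0.91069 + 303.7 = 87.1993, v = 566.1·(-0.17985)/0.91069 + 254.6 = 142.7999

c0=(93.82, 255.04) c1=(232.29, 240.17) c2=(221.24, 122.15) c3=(87.20, 142.80)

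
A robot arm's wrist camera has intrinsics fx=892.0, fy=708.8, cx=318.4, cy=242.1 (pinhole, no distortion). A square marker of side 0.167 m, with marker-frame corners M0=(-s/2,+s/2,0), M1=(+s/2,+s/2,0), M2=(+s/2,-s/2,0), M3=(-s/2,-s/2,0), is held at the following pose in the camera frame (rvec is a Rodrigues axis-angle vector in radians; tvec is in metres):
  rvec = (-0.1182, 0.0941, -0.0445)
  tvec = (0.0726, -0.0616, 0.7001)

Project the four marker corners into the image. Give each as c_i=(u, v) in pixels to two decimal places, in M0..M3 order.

Intrinsics K: fx=892.0, fy=708.8, cx=318.4, cy=242.1
Marker side s = 0.167 m; corners in marker frame (Z=0):
  M0 = (-0.0835, +0.0835, 0)
  M1 = (+0.0835, +0.0835, 0)
  M2 = (+0.0835, -0.0835, 0)
  M3 = (-0.0835, -0.0835, 0)
rvec = (-0.1182, 0.0941, -0.0445), |rvec| = θ = 0.15750 rad = 9.024°
Rodrigues: sinθ=0.15685, 1−cosθ=0.01238; R = I + sinθ·[k]× + (1−cosθ)·[k]×²:
    [+0.99459 +0.03877 +0.09634]
    [-0.04987 +0.99204 +0.11562]
    [-0.09109 -0.11980 +0.98861]
t = (0.0726, -0.0616, 0.7001) m
M0: Pc = R·M0+t = (-0.00721, +0.02540, +0.69770); u = 892.0·(-0.00721)/0.69770 + 318.4 = 309.1801, v = 708.8·(+0.02540)/0.69770 + 242.1 = 267.9032
M1: Pc = R·M1+t = (+0.15889, +0.01707, +0.68249); u = 892.0·(+0.15889)/0.68249 + 318.4 = 526.0598, v = 708.8·(+0.01707)/0.68249 + 242.1 = 259.8297
M2: Pc = R·M2+t = (+0.15241, -0.14860, +0.70250); u = 892.0·(+0.15241)/0.70250 + 318.4 = 511.9254, v = 708.8·(-0.14860)/0.70250 + 242.1 = 92.1676
M3: Pc = R·M3+t = (-0.01369, -0.14027, +0.71771); u = 892.0·(-0.01369)/0.71771 + 318.4 = 301.3910, v = 708.8·(-0.14027)/0.71771 + 242.1 = 103.5697

c0=(309.18, 267.90) c1=(526.06, 259.83) c2=(511.93, 92.17) c3=(301.39, 103.57)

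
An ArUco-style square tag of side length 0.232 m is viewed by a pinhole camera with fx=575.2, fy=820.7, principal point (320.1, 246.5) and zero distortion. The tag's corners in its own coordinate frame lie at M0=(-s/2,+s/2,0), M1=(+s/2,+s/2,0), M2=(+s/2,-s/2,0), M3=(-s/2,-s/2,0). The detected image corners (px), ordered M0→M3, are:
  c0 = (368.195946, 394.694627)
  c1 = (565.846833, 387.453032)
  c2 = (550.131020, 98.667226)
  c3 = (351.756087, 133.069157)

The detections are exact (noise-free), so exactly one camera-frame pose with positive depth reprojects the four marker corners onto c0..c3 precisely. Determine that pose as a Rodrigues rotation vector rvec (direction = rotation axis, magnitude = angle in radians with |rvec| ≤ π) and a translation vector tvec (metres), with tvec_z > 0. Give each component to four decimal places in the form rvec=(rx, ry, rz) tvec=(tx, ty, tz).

rvec=(0.0478, 0.2935, -0.0860) tvec=(0.1608, 0.0070, 0.6900)

Intrinsics K: fx=575.2, fy=820.7, cx=320.1, cy=246.5
Marker side s = 0.232 m; corners in marker frame (Z=0):
  M0 = (-0.1160, +0.1160, 0)
  M1 = (+0.1160, +0.1160, 0)
  M2 = (+0.1160, -0.1160, 0)
  M3 = (-0.1160, -0.1160, 0)
Detected image corners:
  c0 = (368.195946, 394.694627) px
  c1 = (565.846833, 387.453032) px
  c2 = (550.131020, 98.667226) px
  c3 = (351.756087, 133.069157) px
Planar DLT: solve 8×8 A·h = b for H (H[2,2]=1):
  H  [+659.98327 +92.32372 +454.18701]
  H  [-196.27543 +1196.04047 +254.77817]
  H  [-0.42161 +0.04999 +1.00000]
B = K⁻¹H; ‖b₁‖=1.449279, ‖b₂‖=1.449279; λ = 2/(‖b₁‖+‖b₂‖) = 0.689998, sign → tz>0 ⇒ λ=+0.689998
r₁ = λ·B[:,0] = (+0.95359,-0.07764,-0.29091); r₂ = λ·B[:,1] = (+0.09155,+0.99520,+0.03450)
r₃ = r₁×r₂ = (+0.28684,-0.05953,+0.95613); SVD([r₁ r₂ r₃]) → R = UVᵀ:
  R  [+0.95359 +0.09155 +0.28684]
  R  [-0.07764 +0.99520 -0.05953]
  R  [-0.29091 +0.03450 +0.95613]
t = (+0.16085, +0.00696, +0.69000) m
tr R = 2.904926; θ = arccos((tr R − 1)/2) = 0.309576 rad = 17.737°
axis k = ((R−Rᵀ)₃₂, (R−Rᵀ)₁₃, (R−Rᵀ)₂₁) / (2 sinθ) = (+0.154313, +0.948198, -0.277682)
rvec = θ·k = (+0.047772, +0.293540, -0.085964)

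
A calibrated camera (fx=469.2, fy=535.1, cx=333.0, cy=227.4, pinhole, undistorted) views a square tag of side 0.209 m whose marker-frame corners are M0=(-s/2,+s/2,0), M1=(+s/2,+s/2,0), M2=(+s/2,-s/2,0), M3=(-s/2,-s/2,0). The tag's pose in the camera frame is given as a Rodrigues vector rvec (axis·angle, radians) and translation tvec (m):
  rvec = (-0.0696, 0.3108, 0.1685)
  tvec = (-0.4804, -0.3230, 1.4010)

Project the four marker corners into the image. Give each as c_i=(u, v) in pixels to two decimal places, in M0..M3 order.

Intrinsics K: fx=469.2, fy=535.1, cx=333.0, cy=227.4
Marker side s = 0.209 m; corners in marker frame (Z=0):
  M0 = (-0.1045, +0.1045, 0)
  M1 = (+0.1045, +0.1045, 0)
  M2 = (+0.1045, -0.1045, 0)
  M3 = (-0.1045, -0.1045, 0)
rvec = (-0.0696, 0.3108, 0.1685), |rvec| = θ = 0.36032 rad = 20.645°
Rodrigues: sinθ=0.35258, 1−cosθ=0.06422; R = I + sinθ·[k]× + (1−cosθ)·[k]×²:
    [+0.93818 -0.17558 +0.29832]
    [+0.15418 +0.98356 +0.09401]
    [-0.30992 -0.04220 +0.94983]
t = (-0.4804, -0.3230, 1.4010) m
M0: Pc = R·M0+t = (-0.59679, -0.23633, +1.42898); u = 469.2·(-0.59679)/1.42898 + 333.0 = 137.0467, v = 535.1·(-0.23633)/1.42898 + 227.4 = 138.9032
M1: Pc = R·M1+t = (-0.40071, -0.20411, +1.36420); u = 469.2·(-0.40071)/1.36420 + 333.0 = 195.1817, v = 535.1·(-0.20411)/1.36420 + 227.4 = 147.3406
M2: Pc = R·M2+t = (-0.36401, -0.40967, +1.37302); u = 469.2·(-0.36401)/1.37302 + 333.0 = 208.6069, v = 535.1·(-0.40967)/1.37302 + 227.4 = 67.7416
M3: Pc = R·M3+t = (-0.56009, -0.44189, +1.43780); u = 469.2·(-0.56009)/1.43780 + 333.0 = 150.2237, v = 535.1·(-0.44189)/1.43780 + 227.4 = 62.9419

c0=(137.05, 138.90) c1=(195.18, 147.34) c2=(208.61, 67.74) c3=(150.22, 62.94)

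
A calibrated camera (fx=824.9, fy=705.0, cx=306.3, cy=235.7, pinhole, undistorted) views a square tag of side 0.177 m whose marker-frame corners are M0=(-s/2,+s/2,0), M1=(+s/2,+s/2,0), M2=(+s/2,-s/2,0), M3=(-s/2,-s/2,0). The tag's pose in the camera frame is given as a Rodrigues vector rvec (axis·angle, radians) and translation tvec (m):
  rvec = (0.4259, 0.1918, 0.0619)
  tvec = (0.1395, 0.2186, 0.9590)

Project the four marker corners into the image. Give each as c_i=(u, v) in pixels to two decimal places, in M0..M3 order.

Intrinsics K: fx=824.9, fy=705.0, cx=306.3, cy=235.7
Marker side s = 0.177 m; corners in marker frame (Z=0):
  M0 = (-0.0885, +0.0885, 0)
  M1 = (+0.0885, +0.0885, 0)
  M2 = (+0.0885, -0.0885, 0)
  M3 = (-0.0885, -0.0885, 0)
rvec = (0.4259, 0.1918, 0.0619), |rvec| = θ = 0.47118 rad = 26.997°
Rodrigues: sinθ=0.45394, 1−cosθ=0.10897; R = I + sinθ·[k]× + (1−cosθ)·[k]×²:
    [+0.98006 -0.01954 +0.19772]
    [+0.09973 +0.90909 -0.40449]
    [-0.17184 +0.41614 +0.89291]
t = (0.1395, 0.2186, 0.9590) m
M0: Pc = R·M0+t = (+0.05103, +0.29023, +1.01104); u = 824.9·(+0.05103)/1.01104 + 306.3 = 347.9392, v = 705.0·(+0.29023)/1.01104 + 235.7 = 438.0775
M1: Pc = R·M1+t = (+0.22451, +0.30788, +0.98062); u = 824.9·(+0.22451)/0.98062 + 306.3 = 495.1551, v = 705.0·(+0.30788)/0.98062 + 235.7 = 457.0452
M2: Pc = R·M2+t = (+0.22797, +0.14697, +0.90696); u = 824.9·(+0.22797)/0.90696 + 306.3 = 513.6384, v = 705.0·(+0.14697)/0.90696 + 235.7 = 349.9438
M3: Pc = R·M3+t = (+0.05449, +0.12932, +0.93738); u = 824.9·(+0.05449)/0.93738 + 306.3 = 354.2549, v = 705.0·(+0.12932)/0.93738 + 235.7 = 332.9608

c0=(347.94, 438.08) c1=(495.16, 457.05) c2=(513.64, 349.94) c3=(354.25, 332.96)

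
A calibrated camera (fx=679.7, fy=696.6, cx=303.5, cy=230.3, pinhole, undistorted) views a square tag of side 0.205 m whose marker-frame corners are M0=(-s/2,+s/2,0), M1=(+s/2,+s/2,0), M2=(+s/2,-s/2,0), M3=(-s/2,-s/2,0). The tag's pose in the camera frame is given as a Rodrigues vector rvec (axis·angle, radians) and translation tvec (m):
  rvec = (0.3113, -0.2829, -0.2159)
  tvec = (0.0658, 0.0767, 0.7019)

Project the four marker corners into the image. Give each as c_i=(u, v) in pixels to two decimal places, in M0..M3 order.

Intrinsics K: fx=679.7, fy=696.6, cx=303.5, cy=230.3
Marker side s = 0.205 m; corners in marker frame (Z=0):
  M0 = (-0.1025, +0.1025, 0)
  M1 = (+0.1025, +0.1025, 0)
  M2 = (+0.1025, -0.1025, 0)
  M3 = (-0.1025, -0.1025, 0)
rvec = (0.3113, -0.2829, -0.2159), |rvec| = θ = 0.47281 rad = 27.090°
Rodrigues: sinθ=0.45539, 1−cosθ=0.10971; R = I + sinθ·[k]× + (1−cosθ)·[k]×²:
    [+0.93785 +0.16473 -0.30546]
    [-0.25116 +0.92957 -0.26986]
    [+0.23949 +0.32980 +0.91317]
t = (0.0658, 0.0767, 0.7019) m
M0: Pc = R·M0+t = (-0.01345, +0.19772, +0.71116); u = 679.7·(-0.01345)/0.71116 + 303.5 = 290.6497, v = 696.6·(+0.19772)/0.71116 + 230.3 = 423.9776
M1: Pc = R·M1+t = (+0.17881, +0.14624, +0.76025); u = 679.7·(+0.17881)/0.76025 + 303.5 = 463.3676, v = 696.6·(+0.14624)/0.76025 + 230.3 = 364.2924
M2: Pc = R·M2+t = (+0.14505, -0.04432, +0.69264); u = 679.7·(+0.14505)/0.69264 + 303.5 = 445.8346, v = 696.6·(-0.04432)/0.69264 + 230.3 = 185.7218
M3: Pc = R·M3+t = (-0.04721, +0.00716, +0.64355); u = 679.7·(-0.04721)/0.64355 + 303.5 = 253.6338, v = 696.6·(+0.00716)/0.64355 + 230.3 = 238.0543

c0=(290.65, 423.98) c1=(463.37, 364.29) c2=(445.83, 185.72) c3=(253.63, 238.05)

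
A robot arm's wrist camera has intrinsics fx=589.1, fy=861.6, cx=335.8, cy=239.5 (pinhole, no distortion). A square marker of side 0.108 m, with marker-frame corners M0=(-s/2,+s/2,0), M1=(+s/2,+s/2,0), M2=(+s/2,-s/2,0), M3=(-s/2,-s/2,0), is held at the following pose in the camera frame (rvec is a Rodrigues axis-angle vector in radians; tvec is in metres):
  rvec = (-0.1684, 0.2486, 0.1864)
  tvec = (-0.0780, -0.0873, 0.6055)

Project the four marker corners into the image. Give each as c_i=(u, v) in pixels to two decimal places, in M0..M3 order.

c0=(200.62, 177.92) c1=(297.91, 200.77) c2=(320.46, 51.31) c3=(224.54, 35.69)

Intrinsics K: fx=589.1, fy=861.6, cx=335.8, cy=239.5
Marker side s = 0.108 m; corners in marker frame (Z=0):
  M0 = (-0.0540, +0.0540, 0)
  M1 = (+0.0540, +0.0540, 0)
  M2 = (+0.0540, -0.0540, 0)
  M3 = (-0.0540, -0.0540, 0)
rvec = (-0.1684, 0.2486, 0.1864), |rvec| = θ = 0.35342 rad = 20.249°
Rodrigues: sinθ=0.34611, 1−cosθ=0.06181; R = I + sinθ·[k]× + (1−cosθ)·[k]×²:
    [+0.95223 -0.20326 +0.22792]
    [+0.16183 +0.96878 +0.18785]
    [-0.25899 -0.14199 +0.95539]
t = (-0.0780, -0.0873, 0.6055) m
M0: Pc = R·M0+t = (-0.14040, -0.04372, +0.61182); u = 589.1·(-0.14040)/0.61182 + 335.8 = 200.6170, v = 861.6·(-0.04372)/0.61182 + 239.5 = 177.9239
M1: Pc = R·M1+t = (-0.03756, -0.02625, +0.58385); u = 589.1·(-0.03756)/0.58385 + 335.8 = 297.9064, v = 861.6·(-0.02625)/0.58385 + 239.5 = 200.7660
M2: Pc = R·M2+t = (-0.01560, -0.13088, +0.59918); u = 589.1·(-0.01560)/0.59918 + 335.8 = 320.4588, v = 861.6·(-0.13088)/0.59918 + 239.5 = 51.3067
M3: Pc = R·M3+t = (-0.11844, -0.14835, +0.62715); u = 589.1·(-0.11844)/0.62715 + 335.8 = 224.5424, v = 861.6·(-0.14835)/0.62715 + 239.5 = 35.6890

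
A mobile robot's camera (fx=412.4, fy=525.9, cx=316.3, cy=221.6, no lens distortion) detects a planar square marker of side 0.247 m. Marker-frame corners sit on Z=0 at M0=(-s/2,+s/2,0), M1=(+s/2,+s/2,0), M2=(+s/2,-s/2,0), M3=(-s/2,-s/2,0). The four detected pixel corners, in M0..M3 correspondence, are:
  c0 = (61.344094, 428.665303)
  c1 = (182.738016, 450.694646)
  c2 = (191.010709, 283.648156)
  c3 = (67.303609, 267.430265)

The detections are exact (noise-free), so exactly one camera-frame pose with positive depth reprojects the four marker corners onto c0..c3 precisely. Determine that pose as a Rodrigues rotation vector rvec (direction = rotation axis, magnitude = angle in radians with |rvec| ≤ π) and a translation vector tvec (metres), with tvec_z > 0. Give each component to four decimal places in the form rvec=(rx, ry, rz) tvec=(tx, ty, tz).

Intrinsics K: fx=412.4, fy=525.9, cx=316.3, cy=221.6
Marker side s = 0.247 m; corners in marker frame (Z=0):
  M0 = (-0.1235, +0.1235, 0)
  M1 = (+0.1235, +0.1235, 0)
  M2 = (+0.1235, -0.1235, 0)
  M3 = (-0.1235, -0.1235, 0)
Detected image corners:
  c0 = (61.344094, 428.665303) px
  c1 = (182.738016, 450.694646) px
  c2 = (191.010709, 283.648156) px
  c3 = (67.303609, 267.430265) px
Planar DLT: solve 8×8 A·h = b for H (H[2,2]=1):
  H  [+477.12351 -20.22750 +124.42502]
  H  [+23.44355 +688.50555 +358.11657]
  H  [-0.15122 +0.06764 +1.00000]
B = K⁻¹H; ‖b₁‖=1.286444, ‖b₂‖=1.286444; λ = 2/(‖b₁‖+‖b₂‖) = 0.777337, sign → tz>0 ⇒ λ=+0.777337
r₁ = λ·B[:,0] = (+0.98949,+0.08418,-0.11755); r₂ = λ·B[:,1] = (-0.07845,+0.99553,+0.05258)
r₃ = r₁×r₂ = (+0.12145,-0.04280,+0.99167); SVD([r₁ r₂ r₃]) → R = UVᵀ:
  R  [+0.98949 -0.07845 +0.12145]
  R  [+0.08418 +0.99553 -0.04280]
  R  [-0.11755 +0.05258 +0.99167]
t = (-0.36167, +0.20179, +0.77734) m
tr R = 2.976697; θ = arccos((tr R − 1)/2) = 0.152802 rad = 8.755°
axis k = ((R−Rᵀ)₃₂, (R−Rᵀ)₁₃, (R−Rᵀ)₂₁) / (2 sinθ) = (+0.313319, +0.785112, +0.534257)
rvec = θ·k = (+0.047876, +0.119967, +0.081636)

rvec=(0.0479, 0.1200, 0.0816) tvec=(-0.3617, 0.2018, 0.7773)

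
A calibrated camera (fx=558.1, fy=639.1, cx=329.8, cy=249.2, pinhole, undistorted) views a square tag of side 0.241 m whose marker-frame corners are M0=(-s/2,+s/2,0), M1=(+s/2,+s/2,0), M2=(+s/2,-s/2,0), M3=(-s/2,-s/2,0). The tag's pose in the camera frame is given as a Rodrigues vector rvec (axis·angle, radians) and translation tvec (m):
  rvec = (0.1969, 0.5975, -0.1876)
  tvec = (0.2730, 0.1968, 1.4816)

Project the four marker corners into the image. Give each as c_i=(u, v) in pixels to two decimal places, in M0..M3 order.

c0=(402.19, 382.71) c1=(485.56, 382.93) c2=(466.77, 279.59) c3=(383.40, 288.66)

Intrinsics K: fx=558.1, fy=639.1, cx=329.8, cy=249.2
Marker side s = 0.241 m; corners in marker frame (Z=0):
  M0 = (-0.1205, +0.1205, 0)
  M1 = (+0.1205, +0.1205, 0)
  M2 = (+0.1205, -0.1205, 0)
  M3 = (-0.1205, -0.1205, 0)
rvec = (0.1969, 0.5975, -0.1876), |rvec| = θ = 0.65648 rad = 37.614°
Rodrigues: sinθ=0.61033, 1−cosθ=0.20786; R = I + sinθ·[k]× + (1−cosθ)·[k]×²:
    [+0.81084 +0.23115 +0.53768]
    [-0.11767 +0.96433 -0.23712]
    [-0.57331 +0.12900 +0.80912]
t = (0.2730, 0.1968, 1.4816) m
M0: Pc = R·M0+t = (+0.20315, +0.32718, +1.56623); u = 558.1·(+0.20315)/1.56623 + 329.8 = 402.1883, v = 639.1·(+0.32718)/1.56623 + 249.2 = 382.7062
M1: Pc = R·M1+t = (+0.39856, +0.29882, +1.42806); u = 558.1·(+0.39856)/1.42806 + 329.8 = 485.5614, v = 639.1·(+0.29882)/1.42806 + 249.2 = 382.9319
M2: Pc = R·M2+t = (+0.34285, +0.06642, +1.39697); u = 558.1·(+0.34285)/1.39697 + 329.8 = 466.7720, v = 639.1·(+0.06642)/1.39697 + 249.2 = 279.5861
M3: Pc = R·M3+t = (+0.14744, +0.09478, +1.53514); u = 558.1·(+0.14744)/1.53514 + 329.8 = 383.4016, v = 639.1·(+0.09478)/1.53514 + 249.2 = 288.6573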